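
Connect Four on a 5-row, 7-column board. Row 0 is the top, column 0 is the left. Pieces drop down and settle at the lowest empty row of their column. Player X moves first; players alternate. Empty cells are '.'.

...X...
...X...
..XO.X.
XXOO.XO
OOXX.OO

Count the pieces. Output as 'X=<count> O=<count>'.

X=9 O=8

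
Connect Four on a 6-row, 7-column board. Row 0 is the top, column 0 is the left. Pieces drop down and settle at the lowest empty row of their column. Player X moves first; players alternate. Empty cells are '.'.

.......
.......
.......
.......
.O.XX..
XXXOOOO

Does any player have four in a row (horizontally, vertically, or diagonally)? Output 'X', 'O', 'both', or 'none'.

O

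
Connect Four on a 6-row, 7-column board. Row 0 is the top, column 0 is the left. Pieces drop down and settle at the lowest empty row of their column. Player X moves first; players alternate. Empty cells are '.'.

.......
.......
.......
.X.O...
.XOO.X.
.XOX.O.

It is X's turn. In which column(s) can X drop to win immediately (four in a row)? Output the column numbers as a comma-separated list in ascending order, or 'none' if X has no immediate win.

col 0: drop X → no win
col 1: drop X → WIN!
col 2: drop X → no win
col 3: drop X → no win
col 4: drop X → no win
col 5: drop X → no win
col 6: drop X → no win

Answer: 1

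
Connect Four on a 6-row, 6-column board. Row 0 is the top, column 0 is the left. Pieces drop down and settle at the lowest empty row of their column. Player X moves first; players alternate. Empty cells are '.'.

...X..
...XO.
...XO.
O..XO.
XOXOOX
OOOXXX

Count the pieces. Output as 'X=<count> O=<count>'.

X=10 O=10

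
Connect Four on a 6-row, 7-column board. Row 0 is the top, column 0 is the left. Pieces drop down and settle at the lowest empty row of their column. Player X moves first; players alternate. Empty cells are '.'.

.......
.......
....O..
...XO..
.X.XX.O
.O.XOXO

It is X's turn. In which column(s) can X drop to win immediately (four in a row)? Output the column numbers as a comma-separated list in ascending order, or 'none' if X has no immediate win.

col 0: drop X → no win
col 1: drop X → no win
col 2: drop X → no win
col 3: drop X → WIN!
col 4: drop X → no win
col 5: drop X → no win
col 6: drop X → no win

Answer: 3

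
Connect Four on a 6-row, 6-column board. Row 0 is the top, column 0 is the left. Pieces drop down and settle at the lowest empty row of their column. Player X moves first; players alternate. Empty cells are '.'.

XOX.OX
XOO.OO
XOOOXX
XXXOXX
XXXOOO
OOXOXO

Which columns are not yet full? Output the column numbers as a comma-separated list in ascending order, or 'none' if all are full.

Answer: 3

Derivation:
col 0: top cell = 'X' → FULL
col 1: top cell = 'O' → FULL
col 2: top cell = 'X' → FULL
col 3: top cell = '.' → open
col 4: top cell = 'O' → FULL
col 5: top cell = 'X' → FULL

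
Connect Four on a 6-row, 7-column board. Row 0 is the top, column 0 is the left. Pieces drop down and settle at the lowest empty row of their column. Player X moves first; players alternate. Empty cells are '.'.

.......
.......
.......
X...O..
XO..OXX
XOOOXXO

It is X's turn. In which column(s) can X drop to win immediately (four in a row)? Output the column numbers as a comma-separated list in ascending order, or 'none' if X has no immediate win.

col 0: drop X → WIN!
col 1: drop X → no win
col 2: drop X → no win
col 3: drop X → no win
col 4: drop X → no win
col 5: drop X → no win
col 6: drop X → no win

Answer: 0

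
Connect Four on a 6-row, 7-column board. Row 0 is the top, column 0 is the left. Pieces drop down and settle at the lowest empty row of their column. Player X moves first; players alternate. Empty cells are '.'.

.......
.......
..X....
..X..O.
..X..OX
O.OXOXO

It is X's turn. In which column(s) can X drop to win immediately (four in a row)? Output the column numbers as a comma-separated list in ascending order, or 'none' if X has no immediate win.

col 0: drop X → no win
col 1: drop X → no win
col 2: drop X → WIN!
col 3: drop X → no win
col 4: drop X → no win
col 5: drop X → no win
col 6: drop X → no win

Answer: 2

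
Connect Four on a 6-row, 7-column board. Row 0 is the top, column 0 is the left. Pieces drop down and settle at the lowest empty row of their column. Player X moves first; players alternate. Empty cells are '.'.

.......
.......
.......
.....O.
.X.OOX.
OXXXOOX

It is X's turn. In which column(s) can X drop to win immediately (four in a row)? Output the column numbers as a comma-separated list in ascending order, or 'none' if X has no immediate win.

col 0: drop X → no win
col 1: drop X → no win
col 2: drop X → no win
col 3: drop X → no win
col 4: drop X → no win
col 5: drop X → no win
col 6: drop X → no win

Answer: none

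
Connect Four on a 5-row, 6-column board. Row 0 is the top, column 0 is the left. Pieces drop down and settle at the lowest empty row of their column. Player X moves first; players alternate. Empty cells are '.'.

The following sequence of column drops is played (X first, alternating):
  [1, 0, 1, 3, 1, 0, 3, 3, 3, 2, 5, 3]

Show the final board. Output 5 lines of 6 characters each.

Move 1: X drops in col 1, lands at row 4
Move 2: O drops in col 0, lands at row 4
Move 3: X drops in col 1, lands at row 3
Move 4: O drops in col 3, lands at row 4
Move 5: X drops in col 1, lands at row 2
Move 6: O drops in col 0, lands at row 3
Move 7: X drops in col 3, lands at row 3
Move 8: O drops in col 3, lands at row 2
Move 9: X drops in col 3, lands at row 1
Move 10: O drops in col 2, lands at row 4
Move 11: X drops in col 5, lands at row 4
Move 12: O drops in col 3, lands at row 0

Answer: ...O..
...X..
.X.O..
OX.X..
OXOO.X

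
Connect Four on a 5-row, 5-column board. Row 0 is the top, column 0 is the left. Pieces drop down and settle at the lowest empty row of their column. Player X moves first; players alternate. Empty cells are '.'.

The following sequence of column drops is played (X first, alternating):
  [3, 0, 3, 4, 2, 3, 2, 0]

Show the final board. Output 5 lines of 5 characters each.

Answer: .....
.....
...O.
O.XX.
O.XXO

Derivation:
Move 1: X drops in col 3, lands at row 4
Move 2: O drops in col 0, lands at row 4
Move 3: X drops in col 3, lands at row 3
Move 4: O drops in col 4, lands at row 4
Move 5: X drops in col 2, lands at row 4
Move 6: O drops in col 3, lands at row 2
Move 7: X drops in col 2, lands at row 3
Move 8: O drops in col 0, lands at row 3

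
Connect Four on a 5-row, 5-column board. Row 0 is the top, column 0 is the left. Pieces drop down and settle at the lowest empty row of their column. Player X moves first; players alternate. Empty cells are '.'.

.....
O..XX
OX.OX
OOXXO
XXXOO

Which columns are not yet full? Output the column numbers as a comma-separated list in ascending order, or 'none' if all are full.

col 0: top cell = '.' → open
col 1: top cell = '.' → open
col 2: top cell = '.' → open
col 3: top cell = '.' → open
col 4: top cell = '.' → open

Answer: 0,1,2,3,4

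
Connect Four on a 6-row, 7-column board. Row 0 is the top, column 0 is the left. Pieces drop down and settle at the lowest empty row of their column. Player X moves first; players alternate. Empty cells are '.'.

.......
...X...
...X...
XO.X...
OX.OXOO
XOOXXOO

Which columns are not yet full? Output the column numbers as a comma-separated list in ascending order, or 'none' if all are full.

col 0: top cell = '.' → open
col 1: top cell = '.' → open
col 2: top cell = '.' → open
col 3: top cell = '.' → open
col 4: top cell = '.' → open
col 5: top cell = '.' → open
col 6: top cell = '.' → open

Answer: 0,1,2,3,4,5,6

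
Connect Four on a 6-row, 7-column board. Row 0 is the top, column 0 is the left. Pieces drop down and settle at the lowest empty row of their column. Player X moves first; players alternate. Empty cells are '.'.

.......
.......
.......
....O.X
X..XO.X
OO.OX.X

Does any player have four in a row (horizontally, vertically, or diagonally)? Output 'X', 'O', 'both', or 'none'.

none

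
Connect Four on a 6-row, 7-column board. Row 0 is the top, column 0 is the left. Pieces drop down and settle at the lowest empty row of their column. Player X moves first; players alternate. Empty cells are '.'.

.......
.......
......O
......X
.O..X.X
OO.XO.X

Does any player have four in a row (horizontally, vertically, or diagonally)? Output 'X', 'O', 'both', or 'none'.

none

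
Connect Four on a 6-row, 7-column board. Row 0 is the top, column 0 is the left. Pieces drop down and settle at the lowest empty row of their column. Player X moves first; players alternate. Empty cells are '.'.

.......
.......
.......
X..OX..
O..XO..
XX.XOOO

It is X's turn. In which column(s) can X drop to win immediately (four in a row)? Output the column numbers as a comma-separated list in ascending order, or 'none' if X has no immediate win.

col 0: drop X → no win
col 1: drop X → no win
col 2: drop X → WIN!
col 3: drop X → no win
col 4: drop X → no win
col 5: drop X → no win
col 6: drop X → no win

Answer: 2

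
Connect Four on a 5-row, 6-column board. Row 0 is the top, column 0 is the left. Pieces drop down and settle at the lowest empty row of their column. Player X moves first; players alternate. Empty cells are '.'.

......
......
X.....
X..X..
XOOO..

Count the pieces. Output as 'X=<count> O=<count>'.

X=4 O=3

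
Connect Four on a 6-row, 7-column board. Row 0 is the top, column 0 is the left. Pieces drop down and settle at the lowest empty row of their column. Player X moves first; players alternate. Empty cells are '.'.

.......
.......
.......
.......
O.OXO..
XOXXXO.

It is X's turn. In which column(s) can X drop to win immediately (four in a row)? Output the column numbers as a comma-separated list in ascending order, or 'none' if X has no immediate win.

col 0: drop X → no win
col 1: drop X → no win
col 2: drop X → no win
col 3: drop X → no win
col 4: drop X → no win
col 5: drop X → no win
col 6: drop X → no win

Answer: none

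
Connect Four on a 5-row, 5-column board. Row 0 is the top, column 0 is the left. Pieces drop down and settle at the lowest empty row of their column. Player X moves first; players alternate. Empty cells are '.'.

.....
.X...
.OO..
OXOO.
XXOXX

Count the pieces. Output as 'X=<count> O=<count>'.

X=6 O=6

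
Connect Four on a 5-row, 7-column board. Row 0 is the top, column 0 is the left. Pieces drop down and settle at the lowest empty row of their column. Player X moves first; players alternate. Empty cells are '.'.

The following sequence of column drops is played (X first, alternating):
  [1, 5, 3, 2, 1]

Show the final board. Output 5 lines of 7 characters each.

Answer: .......
.......
.......
.X.....
.XOX.O.

Derivation:
Move 1: X drops in col 1, lands at row 4
Move 2: O drops in col 5, lands at row 4
Move 3: X drops in col 3, lands at row 4
Move 4: O drops in col 2, lands at row 4
Move 5: X drops in col 1, lands at row 3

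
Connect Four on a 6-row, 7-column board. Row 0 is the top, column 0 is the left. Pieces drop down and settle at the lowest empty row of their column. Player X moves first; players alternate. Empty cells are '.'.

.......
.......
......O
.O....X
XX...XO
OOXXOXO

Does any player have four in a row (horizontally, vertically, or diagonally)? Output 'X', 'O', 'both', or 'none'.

none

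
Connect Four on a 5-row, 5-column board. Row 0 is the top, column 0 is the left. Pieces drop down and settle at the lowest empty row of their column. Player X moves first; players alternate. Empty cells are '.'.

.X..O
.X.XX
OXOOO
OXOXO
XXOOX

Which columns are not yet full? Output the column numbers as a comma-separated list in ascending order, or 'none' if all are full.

Answer: 0,2,3

Derivation:
col 0: top cell = '.' → open
col 1: top cell = 'X' → FULL
col 2: top cell = '.' → open
col 3: top cell = '.' → open
col 4: top cell = 'O' → FULL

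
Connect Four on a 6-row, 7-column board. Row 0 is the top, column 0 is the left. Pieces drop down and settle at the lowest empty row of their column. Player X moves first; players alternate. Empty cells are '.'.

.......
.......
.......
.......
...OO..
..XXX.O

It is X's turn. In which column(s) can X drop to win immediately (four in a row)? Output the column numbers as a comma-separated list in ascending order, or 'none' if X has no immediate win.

Answer: 1,5

Derivation:
col 0: drop X → no win
col 1: drop X → WIN!
col 2: drop X → no win
col 3: drop X → no win
col 4: drop X → no win
col 5: drop X → WIN!
col 6: drop X → no win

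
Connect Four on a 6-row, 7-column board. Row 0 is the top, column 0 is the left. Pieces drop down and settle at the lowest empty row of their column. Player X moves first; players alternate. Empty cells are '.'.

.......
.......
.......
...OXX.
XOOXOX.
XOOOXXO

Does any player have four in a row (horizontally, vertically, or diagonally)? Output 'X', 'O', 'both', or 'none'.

none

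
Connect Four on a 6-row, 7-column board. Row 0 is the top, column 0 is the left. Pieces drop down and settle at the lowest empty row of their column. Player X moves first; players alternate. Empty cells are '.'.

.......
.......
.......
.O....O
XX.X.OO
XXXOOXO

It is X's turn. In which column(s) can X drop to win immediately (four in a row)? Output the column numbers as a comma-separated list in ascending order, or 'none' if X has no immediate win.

col 0: drop X → no win
col 1: drop X → no win
col 2: drop X → WIN!
col 3: drop X → no win
col 4: drop X → no win
col 5: drop X → no win
col 6: drop X → no win

Answer: 2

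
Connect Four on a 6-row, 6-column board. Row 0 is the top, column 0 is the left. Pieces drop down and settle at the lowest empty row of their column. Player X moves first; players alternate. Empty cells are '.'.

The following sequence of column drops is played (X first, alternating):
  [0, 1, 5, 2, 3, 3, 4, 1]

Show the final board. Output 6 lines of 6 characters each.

Move 1: X drops in col 0, lands at row 5
Move 2: O drops in col 1, lands at row 5
Move 3: X drops in col 5, lands at row 5
Move 4: O drops in col 2, lands at row 5
Move 5: X drops in col 3, lands at row 5
Move 6: O drops in col 3, lands at row 4
Move 7: X drops in col 4, lands at row 5
Move 8: O drops in col 1, lands at row 4

Answer: ......
......
......
......
.O.O..
XOOXXX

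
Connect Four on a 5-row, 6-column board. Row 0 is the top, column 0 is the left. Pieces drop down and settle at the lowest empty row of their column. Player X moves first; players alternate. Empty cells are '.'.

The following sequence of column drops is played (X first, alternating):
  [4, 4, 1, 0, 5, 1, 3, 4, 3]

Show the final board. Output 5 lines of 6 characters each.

Answer: ......
......
....O.
.O.XO.
OX.XXX

Derivation:
Move 1: X drops in col 4, lands at row 4
Move 2: O drops in col 4, lands at row 3
Move 3: X drops in col 1, lands at row 4
Move 4: O drops in col 0, lands at row 4
Move 5: X drops in col 5, lands at row 4
Move 6: O drops in col 1, lands at row 3
Move 7: X drops in col 3, lands at row 4
Move 8: O drops in col 4, lands at row 2
Move 9: X drops in col 3, lands at row 3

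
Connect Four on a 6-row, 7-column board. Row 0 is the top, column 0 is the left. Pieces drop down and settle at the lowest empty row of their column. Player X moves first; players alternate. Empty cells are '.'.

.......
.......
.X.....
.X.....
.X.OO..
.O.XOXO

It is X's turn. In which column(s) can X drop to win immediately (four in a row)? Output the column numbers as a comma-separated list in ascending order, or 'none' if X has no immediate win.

Answer: 1

Derivation:
col 0: drop X → no win
col 1: drop X → WIN!
col 2: drop X → no win
col 3: drop X → no win
col 4: drop X → no win
col 5: drop X → no win
col 6: drop X → no win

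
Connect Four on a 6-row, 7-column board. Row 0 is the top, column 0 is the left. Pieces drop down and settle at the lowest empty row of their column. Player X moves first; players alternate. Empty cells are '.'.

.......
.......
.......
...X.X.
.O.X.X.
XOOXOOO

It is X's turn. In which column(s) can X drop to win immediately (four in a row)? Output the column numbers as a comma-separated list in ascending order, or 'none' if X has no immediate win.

Answer: 3

Derivation:
col 0: drop X → no win
col 1: drop X → no win
col 2: drop X → no win
col 3: drop X → WIN!
col 4: drop X → no win
col 5: drop X → no win
col 6: drop X → no win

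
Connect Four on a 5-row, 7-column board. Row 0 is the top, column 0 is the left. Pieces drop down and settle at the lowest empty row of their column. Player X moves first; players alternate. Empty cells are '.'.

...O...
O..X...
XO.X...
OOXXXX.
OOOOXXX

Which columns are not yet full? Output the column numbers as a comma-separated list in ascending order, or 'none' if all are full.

col 0: top cell = '.' → open
col 1: top cell = '.' → open
col 2: top cell = '.' → open
col 3: top cell = 'O' → FULL
col 4: top cell = '.' → open
col 5: top cell = '.' → open
col 6: top cell = '.' → open

Answer: 0,1,2,4,5,6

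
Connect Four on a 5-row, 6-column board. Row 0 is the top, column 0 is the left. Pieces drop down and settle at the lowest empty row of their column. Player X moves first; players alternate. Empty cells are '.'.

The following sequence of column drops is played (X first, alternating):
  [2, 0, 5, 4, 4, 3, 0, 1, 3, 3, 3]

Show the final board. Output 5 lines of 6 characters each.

Move 1: X drops in col 2, lands at row 4
Move 2: O drops in col 0, lands at row 4
Move 3: X drops in col 5, lands at row 4
Move 4: O drops in col 4, lands at row 4
Move 5: X drops in col 4, lands at row 3
Move 6: O drops in col 3, lands at row 4
Move 7: X drops in col 0, lands at row 3
Move 8: O drops in col 1, lands at row 4
Move 9: X drops in col 3, lands at row 3
Move 10: O drops in col 3, lands at row 2
Move 11: X drops in col 3, lands at row 1

Answer: ......
...X..
...O..
X..XX.
OOXOOX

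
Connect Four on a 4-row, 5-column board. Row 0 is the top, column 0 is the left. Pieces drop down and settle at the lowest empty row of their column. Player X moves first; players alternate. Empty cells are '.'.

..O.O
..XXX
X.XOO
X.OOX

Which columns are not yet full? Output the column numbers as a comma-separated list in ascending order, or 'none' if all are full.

col 0: top cell = '.' → open
col 1: top cell = '.' → open
col 2: top cell = 'O' → FULL
col 3: top cell = '.' → open
col 4: top cell = 'O' → FULL

Answer: 0,1,3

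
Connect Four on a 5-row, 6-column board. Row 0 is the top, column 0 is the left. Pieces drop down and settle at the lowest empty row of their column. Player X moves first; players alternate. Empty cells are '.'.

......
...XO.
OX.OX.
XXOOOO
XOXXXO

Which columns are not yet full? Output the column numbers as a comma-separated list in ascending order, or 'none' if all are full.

Answer: 0,1,2,3,4,5

Derivation:
col 0: top cell = '.' → open
col 1: top cell = '.' → open
col 2: top cell = '.' → open
col 3: top cell = '.' → open
col 4: top cell = '.' → open
col 5: top cell = '.' → open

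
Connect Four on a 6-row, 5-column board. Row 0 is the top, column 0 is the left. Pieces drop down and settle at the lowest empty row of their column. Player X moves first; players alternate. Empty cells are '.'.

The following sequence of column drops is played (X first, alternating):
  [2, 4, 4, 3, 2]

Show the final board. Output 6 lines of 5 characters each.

Answer: .....
.....
.....
.....
..X.X
..XOO

Derivation:
Move 1: X drops in col 2, lands at row 5
Move 2: O drops in col 4, lands at row 5
Move 3: X drops in col 4, lands at row 4
Move 4: O drops in col 3, lands at row 5
Move 5: X drops in col 2, lands at row 4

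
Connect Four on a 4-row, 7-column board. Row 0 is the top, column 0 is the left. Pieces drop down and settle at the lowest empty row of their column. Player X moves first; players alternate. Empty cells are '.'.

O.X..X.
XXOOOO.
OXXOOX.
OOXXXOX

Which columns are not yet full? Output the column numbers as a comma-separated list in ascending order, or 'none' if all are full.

Answer: 1,3,4,6

Derivation:
col 0: top cell = 'O' → FULL
col 1: top cell = '.' → open
col 2: top cell = 'X' → FULL
col 3: top cell = '.' → open
col 4: top cell = '.' → open
col 5: top cell = 'X' → FULL
col 6: top cell = '.' → open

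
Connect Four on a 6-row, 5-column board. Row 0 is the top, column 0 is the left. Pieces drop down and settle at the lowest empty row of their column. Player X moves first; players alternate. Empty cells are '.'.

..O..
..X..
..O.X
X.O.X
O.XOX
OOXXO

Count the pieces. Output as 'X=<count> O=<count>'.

X=8 O=8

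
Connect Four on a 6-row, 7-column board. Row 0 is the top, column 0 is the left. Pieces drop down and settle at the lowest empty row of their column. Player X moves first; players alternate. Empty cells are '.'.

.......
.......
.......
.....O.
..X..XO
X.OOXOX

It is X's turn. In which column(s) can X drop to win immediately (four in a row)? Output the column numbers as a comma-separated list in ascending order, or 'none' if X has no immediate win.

Answer: none

Derivation:
col 0: drop X → no win
col 1: drop X → no win
col 2: drop X → no win
col 3: drop X → no win
col 4: drop X → no win
col 5: drop X → no win
col 6: drop X → no win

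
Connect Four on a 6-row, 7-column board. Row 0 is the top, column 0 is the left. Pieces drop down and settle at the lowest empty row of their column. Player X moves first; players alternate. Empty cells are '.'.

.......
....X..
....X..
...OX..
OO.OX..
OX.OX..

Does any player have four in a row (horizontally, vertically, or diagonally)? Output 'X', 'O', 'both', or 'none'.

X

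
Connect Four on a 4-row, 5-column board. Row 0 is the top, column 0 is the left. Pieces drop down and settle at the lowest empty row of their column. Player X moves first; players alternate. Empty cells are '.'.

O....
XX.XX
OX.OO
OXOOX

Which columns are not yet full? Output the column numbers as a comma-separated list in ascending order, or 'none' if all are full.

col 0: top cell = 'O' → FULL
col 1: top cell = '.' → open
col 2: top cell = '.' → open
col 3: top cell = '.' → open
col 4: top cell = '.' → open

Answer: 1,2,3,4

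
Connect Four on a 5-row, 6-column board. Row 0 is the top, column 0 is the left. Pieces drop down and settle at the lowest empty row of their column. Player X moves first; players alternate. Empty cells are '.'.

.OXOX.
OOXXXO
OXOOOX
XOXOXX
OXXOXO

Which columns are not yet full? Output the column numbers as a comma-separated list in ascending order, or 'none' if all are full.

Answer: 0,5

Derivation:
col 0: top cell = '.' → open
col 1: top cell = 'O' → FULL
col 2: top cell = 'X' → FULL
col 3: top cell = 'O' → FULL
col 4: top cell = 'X' → FULL
col 5: top cell = '.' → open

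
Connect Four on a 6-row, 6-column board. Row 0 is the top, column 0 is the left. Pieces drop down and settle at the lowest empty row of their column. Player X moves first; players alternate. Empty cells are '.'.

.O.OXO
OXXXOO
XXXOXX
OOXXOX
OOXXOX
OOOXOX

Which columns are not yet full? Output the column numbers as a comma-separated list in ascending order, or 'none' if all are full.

col 0: top cell = '.' → open
col 1: top cell = 'O' → FULL
col 2: top cell = '.' → open
col 3: top cell = 'O' → FULL
col 4: top cell = 'X' → FULL
col 5: top cell = 'O' → FULL

Answer: 0,2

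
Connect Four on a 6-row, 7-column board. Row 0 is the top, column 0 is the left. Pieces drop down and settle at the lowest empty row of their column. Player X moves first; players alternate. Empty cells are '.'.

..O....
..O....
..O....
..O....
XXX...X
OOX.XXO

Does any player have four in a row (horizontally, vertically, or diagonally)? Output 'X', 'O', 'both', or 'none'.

O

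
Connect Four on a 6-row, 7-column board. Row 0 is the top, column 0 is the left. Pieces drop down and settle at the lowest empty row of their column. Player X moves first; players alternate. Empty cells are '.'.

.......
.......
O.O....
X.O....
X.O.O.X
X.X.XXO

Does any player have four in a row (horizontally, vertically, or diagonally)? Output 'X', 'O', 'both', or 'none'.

none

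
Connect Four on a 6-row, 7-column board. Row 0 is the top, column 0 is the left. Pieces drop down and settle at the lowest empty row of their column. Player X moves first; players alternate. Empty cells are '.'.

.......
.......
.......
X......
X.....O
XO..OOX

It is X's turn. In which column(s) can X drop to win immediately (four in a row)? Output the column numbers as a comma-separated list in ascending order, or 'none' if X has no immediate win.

Answer: 0

Derivation:
col 0: drop X → WIN!
col 1: drop X → no win
col 2: drop X → no win
col 3: drop X → no win
col 4: drop X → no win
col 5: drop X → no win
col 6: drop X → no win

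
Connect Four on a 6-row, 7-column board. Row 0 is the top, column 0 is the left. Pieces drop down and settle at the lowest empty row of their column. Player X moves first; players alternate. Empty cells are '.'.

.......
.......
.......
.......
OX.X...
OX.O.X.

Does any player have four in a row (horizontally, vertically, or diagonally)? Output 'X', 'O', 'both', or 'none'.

none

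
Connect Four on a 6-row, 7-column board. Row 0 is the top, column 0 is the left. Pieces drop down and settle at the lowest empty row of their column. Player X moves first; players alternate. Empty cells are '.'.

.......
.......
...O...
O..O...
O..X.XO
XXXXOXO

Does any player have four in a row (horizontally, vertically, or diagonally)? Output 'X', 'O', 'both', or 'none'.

X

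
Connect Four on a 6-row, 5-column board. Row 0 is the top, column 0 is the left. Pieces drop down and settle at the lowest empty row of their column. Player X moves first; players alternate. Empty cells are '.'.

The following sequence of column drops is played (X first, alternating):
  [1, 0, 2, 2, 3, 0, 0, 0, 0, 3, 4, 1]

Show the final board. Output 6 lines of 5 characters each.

Answer: .....
X....
O....
X....
OOOO.
OXXXX

Derivation:
Move 1: X drops in col 1, lands at row 5
Move 2: O drops in col 0, lands at row 5
Move 3: X drops in col 2, lands at row 5
Move 4: O drops in col 2, lands at row 4
Move 5: X drops in col 3, lands at row 5
Move 6: O drops in col 0, lands at row 4
Move 7: X drops in col 0, lands at row 3
Move 8: O drops in col 0, lands at row 2
Move 9: X drops in col 0, lands at row 1
Move 10: O drops in col 3, lands at row 4
Move 11: X drops in col 4, lands at row 5
Move 12: O drops in col 1, lands at row 4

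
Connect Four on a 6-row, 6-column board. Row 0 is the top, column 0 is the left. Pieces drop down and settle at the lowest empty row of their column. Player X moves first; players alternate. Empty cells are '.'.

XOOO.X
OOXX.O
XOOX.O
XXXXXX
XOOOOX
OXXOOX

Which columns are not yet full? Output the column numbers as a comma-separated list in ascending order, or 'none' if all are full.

col 0: top cell = 'X' → FULL
col 1: top cell = 'O' → FULL
col 2: top cell = 'O' → FULL
col 3: top cell = 'O' → FULL
col 4: top cell = '.' → open
col 5: top cell = 'X' → FULL

Answer: 4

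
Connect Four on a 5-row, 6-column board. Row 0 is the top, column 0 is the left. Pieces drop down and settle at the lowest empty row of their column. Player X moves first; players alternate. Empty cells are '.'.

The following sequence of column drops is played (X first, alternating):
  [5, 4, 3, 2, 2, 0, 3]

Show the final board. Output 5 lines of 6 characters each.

Answer: ......
......
......
..XX..
O.OXOX

Derivation:
Move 1: X drops in col 5, lands at row 4
Move 2: O drops in col 4, lands at row 4
Move 3: X drops in col 3, lands at row 4
Move 4: O drops in col 2, lands at row 4
Move 5: X drops in col 2, lands at row 3
Move 6: O drops in col 0, lands at row 4
Move 7: X drops in col 3, lands at row 3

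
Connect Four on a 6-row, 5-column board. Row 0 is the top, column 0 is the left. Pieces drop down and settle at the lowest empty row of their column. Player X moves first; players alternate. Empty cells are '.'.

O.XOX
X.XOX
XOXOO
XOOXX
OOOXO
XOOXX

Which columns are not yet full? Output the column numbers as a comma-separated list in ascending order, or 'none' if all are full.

Answer: 1

Derivation:
col 0: top cell = 'O' → FULL
col 1: top cell = '.' → open
col 2: top cell = 'X' → FULL
col 3: top cell = 'O' → FULL
col 4: top cell = 'X' → FULL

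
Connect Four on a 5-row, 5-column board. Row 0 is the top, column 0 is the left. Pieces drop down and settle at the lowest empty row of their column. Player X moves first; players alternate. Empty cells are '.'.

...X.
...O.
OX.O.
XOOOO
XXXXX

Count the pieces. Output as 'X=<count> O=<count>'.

X=8 O=7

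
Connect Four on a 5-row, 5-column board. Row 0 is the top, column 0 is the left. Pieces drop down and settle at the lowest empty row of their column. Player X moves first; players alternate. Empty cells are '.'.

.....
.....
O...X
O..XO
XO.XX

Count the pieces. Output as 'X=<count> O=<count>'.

X=5 O=4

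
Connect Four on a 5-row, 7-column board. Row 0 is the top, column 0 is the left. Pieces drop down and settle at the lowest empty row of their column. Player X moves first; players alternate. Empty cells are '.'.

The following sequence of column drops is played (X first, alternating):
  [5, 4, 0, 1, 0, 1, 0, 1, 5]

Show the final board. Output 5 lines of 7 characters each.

Move 1: X drops in col 5, lands at row 4
Move 2: O drops in col 4, lands at row 4
Move 3: X drops in col 0, lands at row 4
Move 4: O drops in col 1, lands at row 4
Move 5: X drops in col 0, lands at row 3
Move 6: O drops in col 1, lands at row 3
Move 7: X drops in col 0, lands at row 2
Move 8: O drops in col 1, lands at row 2
Move 9: X drops in col 5, lands at row 3

Answer: .......
.......
XO.....
XO...X.
XO..OX.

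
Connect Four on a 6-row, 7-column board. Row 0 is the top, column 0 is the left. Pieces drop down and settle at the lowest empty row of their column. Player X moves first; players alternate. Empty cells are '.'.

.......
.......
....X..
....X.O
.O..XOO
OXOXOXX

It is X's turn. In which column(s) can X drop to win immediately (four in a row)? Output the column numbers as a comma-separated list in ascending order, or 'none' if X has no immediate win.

col 0: drop X → no win
col 1: drop X → no win
col 2: drop X → no win
col 3: drop X → no win
col 4: drop X → WIN!
col 5: drop X → no win
col 6: drop X → no win

Answer: 4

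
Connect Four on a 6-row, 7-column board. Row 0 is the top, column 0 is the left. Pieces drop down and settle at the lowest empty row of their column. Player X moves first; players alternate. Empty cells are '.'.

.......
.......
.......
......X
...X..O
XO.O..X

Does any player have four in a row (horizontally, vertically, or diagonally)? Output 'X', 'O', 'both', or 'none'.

none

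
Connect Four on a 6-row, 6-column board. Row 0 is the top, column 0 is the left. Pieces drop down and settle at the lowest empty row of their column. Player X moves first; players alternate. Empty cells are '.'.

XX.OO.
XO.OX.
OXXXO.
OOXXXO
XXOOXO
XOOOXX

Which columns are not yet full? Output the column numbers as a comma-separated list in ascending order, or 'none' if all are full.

col 0: top cell = 'X' → FULL
col 1: top cell = 'X' → FULL
col 2: top cell = '.' → open
col 3: top cell = 'O' → FULL
col 4: top cell = 'O' → FULL
col 5: top cell = '.' → open

Answer: 2,5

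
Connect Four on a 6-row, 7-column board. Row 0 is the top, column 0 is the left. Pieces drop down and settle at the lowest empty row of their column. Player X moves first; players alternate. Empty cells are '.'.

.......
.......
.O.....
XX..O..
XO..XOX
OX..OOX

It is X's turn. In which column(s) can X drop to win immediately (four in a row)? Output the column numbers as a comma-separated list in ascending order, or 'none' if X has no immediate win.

Answer: none

Derivation:
col 0: drop X → no win
col 1: drop X → no win
col 2: drop X → no win
col 3: drop X → no win
col 4: drop X → no win
col 5: drop X → no win
col 6: drop X → no win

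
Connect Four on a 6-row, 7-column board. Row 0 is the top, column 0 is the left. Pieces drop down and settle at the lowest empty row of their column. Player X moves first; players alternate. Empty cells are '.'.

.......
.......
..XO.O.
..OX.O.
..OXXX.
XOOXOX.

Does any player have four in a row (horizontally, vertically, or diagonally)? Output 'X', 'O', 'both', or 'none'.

X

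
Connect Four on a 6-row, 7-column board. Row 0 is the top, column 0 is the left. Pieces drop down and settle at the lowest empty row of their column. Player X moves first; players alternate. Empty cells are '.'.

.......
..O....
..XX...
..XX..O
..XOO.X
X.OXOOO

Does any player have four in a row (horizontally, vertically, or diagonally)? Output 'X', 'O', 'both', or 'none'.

none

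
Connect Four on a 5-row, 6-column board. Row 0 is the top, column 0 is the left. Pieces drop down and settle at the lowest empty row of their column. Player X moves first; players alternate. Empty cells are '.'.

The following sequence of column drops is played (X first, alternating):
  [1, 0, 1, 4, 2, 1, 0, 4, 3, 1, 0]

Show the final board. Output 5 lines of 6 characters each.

Answer: ......
.O....
XO....
XX..O.
OXXXO.

Derivation:
Move 1: X drops in col 1, lands at row 4
Move 2: O drops in col 0, lands at row 4
Move 3: X drops in col 1, lands at row 3
Move 4: O drops in col 4, lands at row 4
Move 5: X drops in col 2, lands at row 4
Move 6: O drops in col 1, lands at row 2
Move 7: X drops in col 0, lands at row 3
Move 8: O drops in col 4, lands at row 3
Move 9: X drops in col 3, lands at row 4
Move 10: O drops in col 1, lands at row 1
Move 11: X drops in col 0, lands at row 2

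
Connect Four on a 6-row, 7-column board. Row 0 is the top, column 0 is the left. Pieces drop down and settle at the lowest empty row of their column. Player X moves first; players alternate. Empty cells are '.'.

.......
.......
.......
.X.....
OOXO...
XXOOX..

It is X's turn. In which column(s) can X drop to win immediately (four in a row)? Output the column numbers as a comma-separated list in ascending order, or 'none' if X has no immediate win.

col 0: drop X → no win
col 1: drop X → no win
col 2: drop X → no win
col 3: drop X → no win
col 4: drop X → no win
col 5: drop X → no win
col 6: drop X → no win

Answer: none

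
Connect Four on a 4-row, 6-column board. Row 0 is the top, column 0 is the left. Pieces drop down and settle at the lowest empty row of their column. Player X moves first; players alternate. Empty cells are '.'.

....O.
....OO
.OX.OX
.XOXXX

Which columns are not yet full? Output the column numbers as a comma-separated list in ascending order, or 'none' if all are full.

col 0: top cell = '.' → open
col 1: top cell = '.' → open
col 2: top cell = '.' → open
col 3: top cell = '.' → open
col 4: top cell = 'O' → FULL
col 5: top cell = '.' → open

Answer: 0,1,2,3,5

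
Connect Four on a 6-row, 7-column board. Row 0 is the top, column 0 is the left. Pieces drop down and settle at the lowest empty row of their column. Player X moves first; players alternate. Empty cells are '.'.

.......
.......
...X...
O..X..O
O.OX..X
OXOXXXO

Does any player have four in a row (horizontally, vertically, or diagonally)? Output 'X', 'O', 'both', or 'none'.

X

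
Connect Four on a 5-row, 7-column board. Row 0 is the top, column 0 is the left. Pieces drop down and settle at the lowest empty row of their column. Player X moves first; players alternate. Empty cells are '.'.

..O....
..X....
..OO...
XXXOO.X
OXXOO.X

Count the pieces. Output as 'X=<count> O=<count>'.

X=8 O=8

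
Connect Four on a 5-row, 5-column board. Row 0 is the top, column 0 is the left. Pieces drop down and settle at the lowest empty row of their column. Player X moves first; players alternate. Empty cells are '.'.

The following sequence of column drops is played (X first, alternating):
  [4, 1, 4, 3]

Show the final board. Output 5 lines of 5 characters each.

Move 1: X drops in col 4, lands at row 4
Move 2: O drops in col 1, lands at row 4
Move 3: X drops in col 4, lands at row 3
Move 4: O drops in col 3, lands at row 4

Answer: .....
.....
.....
....X
.O.OX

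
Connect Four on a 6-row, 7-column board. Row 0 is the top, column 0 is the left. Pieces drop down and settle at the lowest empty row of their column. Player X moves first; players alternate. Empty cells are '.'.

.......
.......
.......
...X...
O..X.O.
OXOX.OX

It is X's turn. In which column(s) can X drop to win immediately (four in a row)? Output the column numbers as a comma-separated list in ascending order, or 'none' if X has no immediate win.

Answer: 3

Derivation:
col 0: drop X → no win
col 1: drop X → no win
col 2: drop X → no win
col 3: drop X → WIN!
col 4: drop X → no win
col 5: drop X → no win
col 6: drop X → no win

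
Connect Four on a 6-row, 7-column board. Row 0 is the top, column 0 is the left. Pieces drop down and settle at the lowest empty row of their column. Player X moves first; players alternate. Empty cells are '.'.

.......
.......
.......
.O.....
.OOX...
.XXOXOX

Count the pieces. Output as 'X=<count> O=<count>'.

X=5 O=5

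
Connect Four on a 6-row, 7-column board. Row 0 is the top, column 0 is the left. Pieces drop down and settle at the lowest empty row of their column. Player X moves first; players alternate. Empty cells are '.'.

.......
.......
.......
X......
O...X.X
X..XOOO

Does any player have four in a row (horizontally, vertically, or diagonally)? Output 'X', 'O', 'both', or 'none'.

none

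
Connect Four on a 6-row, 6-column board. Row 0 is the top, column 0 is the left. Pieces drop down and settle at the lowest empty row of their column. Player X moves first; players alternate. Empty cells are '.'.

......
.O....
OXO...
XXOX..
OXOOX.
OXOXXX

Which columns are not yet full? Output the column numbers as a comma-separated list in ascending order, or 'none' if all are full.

Answer: 0,1,2,3,4,5

Derivation:
col 0: top cell = '.' → open
col 1: top cell = '.' → open
col 2: top cell = '.' → open
col 3: top cell = '.' → open
col 4: top cell = '.' → open
col 5: top cell = '.' → open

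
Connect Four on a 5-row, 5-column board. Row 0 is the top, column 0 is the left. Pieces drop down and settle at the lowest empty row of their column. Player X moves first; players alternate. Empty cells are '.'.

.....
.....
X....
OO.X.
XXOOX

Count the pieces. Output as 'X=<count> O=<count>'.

X=5 O=4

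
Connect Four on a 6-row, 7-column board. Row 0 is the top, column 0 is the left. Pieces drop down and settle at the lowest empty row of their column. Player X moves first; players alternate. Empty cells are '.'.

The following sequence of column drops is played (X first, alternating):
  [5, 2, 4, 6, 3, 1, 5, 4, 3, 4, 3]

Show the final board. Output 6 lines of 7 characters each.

Move 1: X drops in col 5, lands at row 5
Move 2: O drops in col 2, lands at row 5
Move 3: X drops in col 4, lands at row 5
Move 4: O drops in col 6, lands at row 5
Move 5: X drops in col 3, lands at row 5
Move 6: O drops in col 1, lands at row 5
Move 7: X drops in col 5, lands at row 4
Move 8: O drops in col 4, lands at row 4
Move 9: X drops in col 3, lands at row 4
Move 10: O drops in col 4, lands at row 3
Move 11: X drops in col 3, lands at row 3

Answer: .......
.......
.......
...XO..
...XOX.
.OOXXXO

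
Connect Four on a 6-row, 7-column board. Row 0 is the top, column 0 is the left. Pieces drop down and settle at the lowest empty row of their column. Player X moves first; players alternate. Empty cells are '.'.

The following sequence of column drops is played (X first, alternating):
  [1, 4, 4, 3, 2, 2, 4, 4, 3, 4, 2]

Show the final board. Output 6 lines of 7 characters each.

Move 1: X drops in col 1, lands at row 5
Move 2: O drops in col 4, lands at row 5
Move 3: X drops in col 4, lands at row 4
Move 4: O drops in col 3, lands at row 5
Move 5: X drops in col 2, lands at row 5
Move 6: O drops in col 2, lands at row 4
Move 7: X drops in col 4, lands at row 3
Move 8: O drops in col 4, lands at row 2
Move 9: X drops in col 3, lands at row 4
Move 10: O drops in col 4, lands at row 1
Move 11: X drops in col 2, lands at row 3

Answer: .......
....O..
....O..
..X.X..
..OXX..
.XXOO..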